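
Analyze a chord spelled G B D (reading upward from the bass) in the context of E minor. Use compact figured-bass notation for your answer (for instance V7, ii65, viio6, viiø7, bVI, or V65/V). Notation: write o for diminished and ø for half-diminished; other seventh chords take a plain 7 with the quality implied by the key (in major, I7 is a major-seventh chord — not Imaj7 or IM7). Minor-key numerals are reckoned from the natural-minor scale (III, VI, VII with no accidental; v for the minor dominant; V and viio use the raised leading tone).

III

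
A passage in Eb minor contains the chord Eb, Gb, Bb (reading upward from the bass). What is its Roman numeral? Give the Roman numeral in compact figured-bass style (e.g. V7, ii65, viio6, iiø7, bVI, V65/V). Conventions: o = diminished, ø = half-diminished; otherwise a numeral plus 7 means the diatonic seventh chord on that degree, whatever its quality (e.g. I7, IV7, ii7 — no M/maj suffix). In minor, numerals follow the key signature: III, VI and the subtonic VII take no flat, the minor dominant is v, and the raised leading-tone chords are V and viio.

Stacked in thirds the chord is Eb-Gb-Bb: a minor triad on Eb.
In Eb minor, Eb is the tonic; the diatonic minor triad there is i.

i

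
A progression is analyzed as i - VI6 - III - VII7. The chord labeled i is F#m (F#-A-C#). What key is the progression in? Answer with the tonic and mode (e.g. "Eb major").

F# minor

The anchor chord is a minor triad on F#, labeled i.
If F# is scale degree 1 and the mode makes that degree carry a minor triad, the tonic is F# and the mode is minor.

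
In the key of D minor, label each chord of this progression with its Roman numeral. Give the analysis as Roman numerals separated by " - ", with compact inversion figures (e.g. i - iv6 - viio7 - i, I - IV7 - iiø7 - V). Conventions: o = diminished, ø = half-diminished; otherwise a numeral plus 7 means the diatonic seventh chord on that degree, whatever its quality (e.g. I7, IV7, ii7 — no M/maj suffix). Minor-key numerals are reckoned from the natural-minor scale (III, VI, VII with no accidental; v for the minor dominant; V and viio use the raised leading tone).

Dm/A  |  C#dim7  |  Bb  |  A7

i64 - viio7 - VI - V7

Dm/A: minor triad on D = scale degree 1 → i64.
C#dim7: fully diminished seventh chord on C# = scale degree 7 → viio7.
Bb: root Bb is the submediant; major triad there is VI.
A7: dominant seventh chord on A = scale degree 5 → V7.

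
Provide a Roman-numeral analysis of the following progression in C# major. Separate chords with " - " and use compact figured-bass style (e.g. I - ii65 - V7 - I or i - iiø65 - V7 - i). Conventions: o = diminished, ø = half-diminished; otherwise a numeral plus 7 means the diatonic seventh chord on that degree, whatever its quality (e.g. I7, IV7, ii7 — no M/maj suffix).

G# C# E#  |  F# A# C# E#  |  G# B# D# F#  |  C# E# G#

G#-C#-E#: root C# is the tonic; major triad there is I64.
F#-A#-C#-E# has root F#, degree 4 in C# major, so IV7.
G#-B#-D#-F#: dominant seventh chord on G# = scale degree 5 → V7.
C#-E#-G# has root C#, degree 1 in C# major, so I.

I64 - IV7 - V7 - I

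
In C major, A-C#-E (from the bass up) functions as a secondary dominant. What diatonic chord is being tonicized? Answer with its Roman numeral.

ii

The chord is a major triad on A.
A dominant resolves down a perfect fifth: A → D. In C major, D is scale degree 2, i.e. ii.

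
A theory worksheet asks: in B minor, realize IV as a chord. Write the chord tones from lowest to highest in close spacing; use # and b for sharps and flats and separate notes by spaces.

Scale degree 4 in B minor is E; here the chord built on it is altered to a major triad. IV is the major subdominant, borrowed from the parallel major.
So the chord is E-G#-B.

E G# B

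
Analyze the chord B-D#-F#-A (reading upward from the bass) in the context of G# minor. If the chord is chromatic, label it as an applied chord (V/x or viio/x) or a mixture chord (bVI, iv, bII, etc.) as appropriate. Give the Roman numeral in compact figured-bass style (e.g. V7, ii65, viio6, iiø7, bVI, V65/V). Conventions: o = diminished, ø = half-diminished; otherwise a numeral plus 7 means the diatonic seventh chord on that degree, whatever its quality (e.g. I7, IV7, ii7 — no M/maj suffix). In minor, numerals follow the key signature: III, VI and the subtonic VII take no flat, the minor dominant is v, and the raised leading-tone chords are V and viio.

V7/VI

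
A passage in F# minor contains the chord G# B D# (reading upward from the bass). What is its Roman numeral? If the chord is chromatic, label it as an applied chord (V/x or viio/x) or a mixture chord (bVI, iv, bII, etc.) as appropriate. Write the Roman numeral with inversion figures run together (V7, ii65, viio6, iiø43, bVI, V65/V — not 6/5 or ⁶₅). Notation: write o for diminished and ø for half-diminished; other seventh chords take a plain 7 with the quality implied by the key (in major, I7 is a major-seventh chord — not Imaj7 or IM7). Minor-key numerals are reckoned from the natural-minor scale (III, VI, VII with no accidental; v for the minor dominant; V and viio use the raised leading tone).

The pitches G#-B-D# form a minor triad rooted on G#.
G# is the second degree of F# minor. This is the minor supertonic, borrowed from the parallel major (the Dorian ii).

ii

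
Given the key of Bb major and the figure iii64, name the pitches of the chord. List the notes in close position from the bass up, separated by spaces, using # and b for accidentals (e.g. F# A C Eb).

A D F

The numeral's case and figure indicate a minor triad. In Bb major its root, the third degree, is D.
Stacking thirds from D gives D-F-A.
With the 64 figure the chord is in second inversion; from the bass A upward in close position it reads A-D-F.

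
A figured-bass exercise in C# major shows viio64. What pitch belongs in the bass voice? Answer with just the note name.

F#

viio in C# major has root B#; the chord is B#-D#-F#.
The figure 64 means second inversion — the fifth is in the bass.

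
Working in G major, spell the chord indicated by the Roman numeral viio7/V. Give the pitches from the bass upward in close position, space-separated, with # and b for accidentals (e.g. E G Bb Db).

C# E G Bb

viio7/V is a secondary leading-tone chord. The target V is D in G major; the applied chord is rooted a semitone below, on C#.
Building a fully diminished seventh chord on C# gives C#-E-G-Bb.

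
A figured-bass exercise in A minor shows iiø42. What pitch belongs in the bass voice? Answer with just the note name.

A

iiø in A minor has root B; the chord is B-D-F-A.
The figure 42 means third inversion — the seventh is in the bass.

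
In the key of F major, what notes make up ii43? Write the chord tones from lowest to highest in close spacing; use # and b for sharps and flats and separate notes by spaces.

The numeral's case and figure indicate a minor seventh chord. In F major its root, the supertonic, is G.
Stacking thirds from G gives G-Bb-D-F.
The figured bass 43 indicates second inversion, placing the fifth (D) in the bass: D-F-G-Bb.

D F G Bb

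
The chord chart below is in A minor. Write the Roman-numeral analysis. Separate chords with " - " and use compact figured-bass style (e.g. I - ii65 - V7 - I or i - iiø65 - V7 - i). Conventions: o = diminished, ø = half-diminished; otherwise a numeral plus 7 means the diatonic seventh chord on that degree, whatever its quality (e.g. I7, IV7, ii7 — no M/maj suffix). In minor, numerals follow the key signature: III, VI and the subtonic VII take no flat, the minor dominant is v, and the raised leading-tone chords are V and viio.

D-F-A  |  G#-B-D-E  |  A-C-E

D-F-A: root D is the subdominant; minor triad there is iv.
G#-B-D-E: dominant seventh chord on E = scale degree 5 → V65.
A-C-E: root A is the tonic; minor triad there is i.

iv - V65 - i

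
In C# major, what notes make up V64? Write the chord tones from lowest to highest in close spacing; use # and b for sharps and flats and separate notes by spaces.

D# G# B#

In C# major, scale degree 5 is G#, and the diatonic chord built there is a major triad.
Stacking thirds from G# gives G#-B#-D#.
The figured bass 64 indicates second inversion, placing the fifth (D#) in the bass: D#-G#-B#.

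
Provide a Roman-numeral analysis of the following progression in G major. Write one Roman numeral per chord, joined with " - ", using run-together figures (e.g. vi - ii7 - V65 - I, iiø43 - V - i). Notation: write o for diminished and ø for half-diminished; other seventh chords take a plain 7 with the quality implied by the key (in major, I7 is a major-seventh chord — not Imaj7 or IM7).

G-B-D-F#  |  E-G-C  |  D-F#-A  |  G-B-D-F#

G-B-D-F#: root G is the tonic; major seventh chord there is I7.
E-G-C: major triad on C = scale degree 4 → IV6.
D-F#-A: root D is the dominant; major triad there is V.
G-B-D-F#: root G is the tonic; major seventh chord there is I7.

I7 - IV6 - V - I7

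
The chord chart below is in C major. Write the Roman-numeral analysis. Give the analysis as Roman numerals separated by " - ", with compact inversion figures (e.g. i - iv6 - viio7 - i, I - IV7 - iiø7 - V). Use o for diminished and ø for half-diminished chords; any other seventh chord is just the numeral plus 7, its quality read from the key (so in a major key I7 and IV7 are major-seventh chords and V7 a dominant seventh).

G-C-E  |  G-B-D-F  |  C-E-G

I64 - V7 - I

G-C-E: major triad on C = scale degree 1 → I64.
G-B-D-F: dominant seventh chord on G = scale degree 5 → V7.
C-E-G: major triad on C = scale degree 1 → I.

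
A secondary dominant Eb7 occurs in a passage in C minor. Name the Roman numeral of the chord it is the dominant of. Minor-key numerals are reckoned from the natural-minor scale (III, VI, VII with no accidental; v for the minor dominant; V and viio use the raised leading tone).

VI

The chord is a dominant seventh chord on Eb.
A dominant resolves down a perfect fifth: Eb → Ab. In C minor, Ab is scale degree 6, i.e. VI.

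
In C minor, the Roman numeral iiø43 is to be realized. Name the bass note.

Ab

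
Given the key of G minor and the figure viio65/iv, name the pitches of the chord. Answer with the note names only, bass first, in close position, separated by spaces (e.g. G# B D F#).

viio65/iv is a secondary leading-tone chord. The target iv is C in G minor; the applied chord is rooted a semitone below, on B.
Building a fully diminished seventh chord on B gives B-D-F-Ab.
With the 65 figure the chord is in first inversion; from the bass D upward in close position it reads D-F-Ab-B.

D F Ab B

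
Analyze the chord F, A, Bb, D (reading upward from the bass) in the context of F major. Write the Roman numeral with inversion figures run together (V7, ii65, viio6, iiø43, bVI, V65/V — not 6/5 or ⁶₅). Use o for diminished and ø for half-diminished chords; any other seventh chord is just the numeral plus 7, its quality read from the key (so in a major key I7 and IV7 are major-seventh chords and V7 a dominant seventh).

The pitches Bb-D-F-A form a major seventh chord rooted on Bb.
In F major, Bb is the subdominant; the diatonic major seventh chord there is IV7.
With F in the bass the chord is in second inversion, so the figured bass is 43.

IV43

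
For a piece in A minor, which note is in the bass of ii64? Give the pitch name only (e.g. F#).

F#

ii in A minor has root B; the chord is B-D-F#.
The figure 64 means second inversion — the fifth is in the bass.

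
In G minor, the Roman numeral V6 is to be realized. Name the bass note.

V in G minor has root D; the chord is D-F#-A.
The figure 6 means first inversion — the third is in the bass.

F#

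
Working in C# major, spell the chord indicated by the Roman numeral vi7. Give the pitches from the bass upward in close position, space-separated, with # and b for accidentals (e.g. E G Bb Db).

A# C# E# G#

In C# major, the sixth degree is A#, and the diatonic chord built there is a minor seventh chord.
Stacking thirds from A# gives A#-C#-E#-G#.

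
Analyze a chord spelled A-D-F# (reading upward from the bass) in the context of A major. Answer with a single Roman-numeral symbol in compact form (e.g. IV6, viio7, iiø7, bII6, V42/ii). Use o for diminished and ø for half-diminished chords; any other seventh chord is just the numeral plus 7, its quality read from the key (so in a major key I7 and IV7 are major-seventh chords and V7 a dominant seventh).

The pitches D-F#-A form a major triad rooted on D.
In A major, D is the subdominant; the diatonic major triad there is IV.
With A in the bass the chord is in second inversion, so the figured bass is 64.

IV64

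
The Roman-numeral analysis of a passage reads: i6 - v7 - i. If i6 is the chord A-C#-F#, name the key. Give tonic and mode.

F# minor

The anchor chord is a minor triad on F#, labeled i6.
If F# is scale degree 1 and the mode makes that degree carry a minor triad, the tonic is F# and the mode is minor.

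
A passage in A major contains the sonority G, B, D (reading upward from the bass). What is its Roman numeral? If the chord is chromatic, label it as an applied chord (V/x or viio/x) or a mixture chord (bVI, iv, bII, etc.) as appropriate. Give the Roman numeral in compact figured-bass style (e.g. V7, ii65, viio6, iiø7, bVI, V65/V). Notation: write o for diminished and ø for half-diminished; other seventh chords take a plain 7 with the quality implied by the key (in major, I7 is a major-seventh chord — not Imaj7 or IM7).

bVII

The pitches G-B-D form a major triad rooted on G.
G is the lowered seventh degree of A major (diatonic 7 would be G#). This is a major triad on the lowered seventh degree (the subtonic), borrowed from the parallel minor.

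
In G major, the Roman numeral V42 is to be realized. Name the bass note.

C

V in G major has root D; the chord is D-F#-A-C.
The figure 42 means third inversion — the seventh is in the bass.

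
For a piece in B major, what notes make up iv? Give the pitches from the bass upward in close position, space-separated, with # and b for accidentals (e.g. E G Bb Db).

iv is the minor subdominant, borrowed from the parallel minor. In B major that root is E.
So the chord is E-G-B, a minor triad.

E G B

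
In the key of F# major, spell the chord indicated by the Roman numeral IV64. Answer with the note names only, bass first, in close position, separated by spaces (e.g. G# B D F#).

In F# major, the fourth degree is B, and the diatonic chord built there is a major triad.
That chord is spelled B-D#-F#.
With the 64 figure the chord is in second inversion; from the bass F# upward in close position it reads F#-B-D#.

F# B D#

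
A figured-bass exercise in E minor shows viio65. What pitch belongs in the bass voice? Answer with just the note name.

F#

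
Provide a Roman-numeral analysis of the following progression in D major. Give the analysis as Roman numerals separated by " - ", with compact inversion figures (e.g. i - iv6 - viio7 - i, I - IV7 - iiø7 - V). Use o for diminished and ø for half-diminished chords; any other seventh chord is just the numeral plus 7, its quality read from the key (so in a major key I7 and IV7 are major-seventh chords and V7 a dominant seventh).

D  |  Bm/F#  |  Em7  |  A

D: major triad on D = scale degree 1 → I.
Bm/F#: root B is the submediant; minor triad there is vi64.
Em7 has root E, degree 2 in D major, so ii7.
A: root A is the dominant; major triad there is V.

I - vi64 - ii7 - V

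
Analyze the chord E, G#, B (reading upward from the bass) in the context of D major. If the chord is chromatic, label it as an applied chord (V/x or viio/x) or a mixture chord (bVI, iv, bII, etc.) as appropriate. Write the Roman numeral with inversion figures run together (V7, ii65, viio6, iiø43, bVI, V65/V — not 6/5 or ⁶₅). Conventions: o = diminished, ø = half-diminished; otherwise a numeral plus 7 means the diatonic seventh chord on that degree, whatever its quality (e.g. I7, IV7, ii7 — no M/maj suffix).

The pitches E-G#-B form a major triad rooted on E.
E is not a diatonic chord root with this quality in D major, but it lies a perfect fifth above A (V), so the chord functions as an applied dominant of V.

V/V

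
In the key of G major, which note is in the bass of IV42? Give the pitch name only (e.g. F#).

IV in G major has root C; the chord is C-E-G-B.
The figure 42 means third inversion — the seventh is in the bass.

B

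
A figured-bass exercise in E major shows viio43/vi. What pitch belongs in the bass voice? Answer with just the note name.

F#

The applied chord viio43/vi is rooted on B#: B#-D#-F#-A.
The figure 43 means second inversion — the fifth is in the bass.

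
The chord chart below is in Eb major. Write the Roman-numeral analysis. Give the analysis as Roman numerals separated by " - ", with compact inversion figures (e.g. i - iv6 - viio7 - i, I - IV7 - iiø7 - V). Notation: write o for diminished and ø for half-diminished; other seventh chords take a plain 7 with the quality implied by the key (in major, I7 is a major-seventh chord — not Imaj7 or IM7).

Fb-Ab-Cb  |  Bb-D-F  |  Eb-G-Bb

Fb-Ab-Cb is non-diatonic — a major triad on the lowered supertonic (Fb): the Neapolitan chord, bII.
Bb-D-F: root Bb is the dominant; major triad there is V.
Eb-G-Bb has root Eb, degree 1 in Eb major, so I.

bII - V - I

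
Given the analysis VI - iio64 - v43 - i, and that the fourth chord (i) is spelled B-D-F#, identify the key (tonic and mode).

i is given as B-D-F# — a minor triad with root B.
If B is scale degree 1 and the mode makes that degree carry a minor triad, the tonic is B and the mode is minor.

B minor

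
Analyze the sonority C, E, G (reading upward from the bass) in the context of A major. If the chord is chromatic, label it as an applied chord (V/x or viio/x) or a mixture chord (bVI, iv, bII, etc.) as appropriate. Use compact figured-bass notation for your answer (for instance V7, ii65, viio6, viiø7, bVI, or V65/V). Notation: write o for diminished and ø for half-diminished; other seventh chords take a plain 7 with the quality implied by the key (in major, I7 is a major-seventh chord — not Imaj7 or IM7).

Stacked in thirds the chord is C-E-G: a major triad on C.
C is the lowered third degree of A major (diatonic 3 would be C#). This is a major triad on the lowered third degree, borrowed from the parallel minor.

bIII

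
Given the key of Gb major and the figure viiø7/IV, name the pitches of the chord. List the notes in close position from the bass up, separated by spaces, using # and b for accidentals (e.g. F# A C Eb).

The slash marks an applied leading-tone chord: viio of IV. In Gb major, IV is Cb, so the leading tone to it is Bb, a half step below.
Building a half-diminished seventh chord on Bb gives Bb-Db-Fb-Ab.

Bb Db Fb Ab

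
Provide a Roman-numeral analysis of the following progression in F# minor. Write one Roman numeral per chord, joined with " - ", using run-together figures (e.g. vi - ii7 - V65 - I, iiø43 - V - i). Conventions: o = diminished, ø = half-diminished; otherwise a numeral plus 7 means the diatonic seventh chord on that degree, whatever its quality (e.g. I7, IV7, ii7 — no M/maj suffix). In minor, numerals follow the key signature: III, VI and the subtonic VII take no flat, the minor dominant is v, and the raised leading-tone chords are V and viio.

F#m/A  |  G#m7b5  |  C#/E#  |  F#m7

F#m/A: minor triad on F# = scale degree 1 → i6.
G#m7b5: root G# is the supertonic; half-diminished seventh chord there is iiø7.
C#/E#: root C# is the dominant; major triad there is V6.
F#m7 has root F#, degree 1 in F# minor, so i7.

i6 - iiø7 - V6 - i7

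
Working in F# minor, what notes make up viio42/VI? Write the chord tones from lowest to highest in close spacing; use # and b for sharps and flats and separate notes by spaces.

Bb C# E G

The slash marks an applied leading-tone chord: viio of VI. In F# minor, VI is D, so the leading tone to it is C#, a half step below.
Building a fully diminished seventh chord on C# gives C#-E-G-Bb.
With the 42 figure the chord is in third inversion; from the bass Bb upward in close position it reads Bb-C#-E-G.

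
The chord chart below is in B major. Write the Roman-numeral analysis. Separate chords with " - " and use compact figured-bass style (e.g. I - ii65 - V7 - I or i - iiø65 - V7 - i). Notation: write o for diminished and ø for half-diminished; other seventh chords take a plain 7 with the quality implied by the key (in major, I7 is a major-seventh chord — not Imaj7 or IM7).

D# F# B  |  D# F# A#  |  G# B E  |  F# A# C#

D#-F#-B has root B, degree 1 in B major, so I6.
D#-F#-A# has root D#, degree 3 in B major, so iii.
G#-B-E: major triad on E = scale degree 4 → IV6.
F#-A#-C# has root F#, degree 5 in B major, so V.

I6 - iii - IV6 - V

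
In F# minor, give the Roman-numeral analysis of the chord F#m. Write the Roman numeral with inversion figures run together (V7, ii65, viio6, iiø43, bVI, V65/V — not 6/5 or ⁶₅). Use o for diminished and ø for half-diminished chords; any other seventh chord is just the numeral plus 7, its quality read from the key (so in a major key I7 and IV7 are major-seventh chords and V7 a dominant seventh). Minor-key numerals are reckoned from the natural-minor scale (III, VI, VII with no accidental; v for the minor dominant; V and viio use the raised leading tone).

i

The pitches F#-A-C# form a minor triad rooted on F#.
F# is scale degree 1 in F# minor, and a minor triad on that degree is written i.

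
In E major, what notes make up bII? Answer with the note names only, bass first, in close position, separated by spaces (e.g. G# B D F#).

F A C

Scale degree 2 in E major is F#; lowering it a half step gives F. bII is the Neapolitan chord — a major triad on the lowered second degree.
So the chord is F-A-C.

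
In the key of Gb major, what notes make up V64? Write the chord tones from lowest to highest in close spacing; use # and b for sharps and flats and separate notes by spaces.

In Gb major, the dominant is Db, and the diatonic chord built there is a major triad.
That chord is spelled Db-F-Ab.
The figured bass 64 indicates second inversion, placing the fifth (Ab) in the bass: Ab-Db-F.

Ab Db F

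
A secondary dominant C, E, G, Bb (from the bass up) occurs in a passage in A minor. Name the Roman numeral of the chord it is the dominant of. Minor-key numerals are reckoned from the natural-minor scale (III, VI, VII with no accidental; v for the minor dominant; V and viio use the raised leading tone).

VI

The chord is a dominant seventh chord on C.
A dominant resolves down a perfect fifth: C → F. In A minor, F is scale degree 6, i.e. VI.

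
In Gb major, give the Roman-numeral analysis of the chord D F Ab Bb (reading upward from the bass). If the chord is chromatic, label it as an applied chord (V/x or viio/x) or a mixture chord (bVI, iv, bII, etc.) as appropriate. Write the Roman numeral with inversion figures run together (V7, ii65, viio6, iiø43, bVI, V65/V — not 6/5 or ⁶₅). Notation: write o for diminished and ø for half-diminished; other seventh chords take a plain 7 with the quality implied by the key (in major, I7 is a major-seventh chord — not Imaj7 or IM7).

V65/vi

The pitches Bb-D-F-Ab form a dominant seventh chord rooted on Bb.
Bb is not a diatonic chord root with this quality in Gb major, but it lies a perfect fifth above Eb (vi), so the chord functions as an applied dominant of vi.
With D in the bass the chord is in first inversion, so the figured bass is 65.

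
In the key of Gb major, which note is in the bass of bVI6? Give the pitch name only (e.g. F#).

bVI in Gb major has root Ebb; the chord is Ebb-Gb-Bbb.
The figure 6 means first inversion — the third is in the bass.

Gb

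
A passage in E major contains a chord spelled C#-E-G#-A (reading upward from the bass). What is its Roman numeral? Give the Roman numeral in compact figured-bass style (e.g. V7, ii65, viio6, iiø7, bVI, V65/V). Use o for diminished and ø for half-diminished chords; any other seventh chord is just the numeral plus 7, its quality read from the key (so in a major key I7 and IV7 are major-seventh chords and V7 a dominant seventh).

IV65

The pitches A-C#-E-G# form a major seventh chord rooted on A.
A is scale degree 4 in E major, and a major seventh chord on that degree is written IV7.
With C# in the bass the chord is in first inversion, so the figured bass is 65.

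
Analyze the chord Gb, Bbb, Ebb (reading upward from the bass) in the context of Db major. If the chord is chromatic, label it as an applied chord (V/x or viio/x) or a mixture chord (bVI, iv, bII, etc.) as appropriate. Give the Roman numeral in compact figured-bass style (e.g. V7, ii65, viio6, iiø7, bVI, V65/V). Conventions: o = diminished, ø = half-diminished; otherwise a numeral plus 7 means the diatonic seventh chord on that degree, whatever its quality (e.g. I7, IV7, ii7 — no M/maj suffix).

bII6

Stacked in thirds the chord is Ebb-Gb-Bbb: a major triad on Ebb.
Ebb is the lowered second degree of Db major (diatonic 2 would be Eb). This is the Neapolitan sixth — a major triad on the lowered second degree, here in its customary first inversion.
With Gb in the bass the chord is in first inversion, so the figured bass is 6.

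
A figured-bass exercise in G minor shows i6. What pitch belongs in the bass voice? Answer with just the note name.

Bb

i in G minor has root G; the chord is G-Bb-D.
The figure 6 means first inversion — the third is in the bass.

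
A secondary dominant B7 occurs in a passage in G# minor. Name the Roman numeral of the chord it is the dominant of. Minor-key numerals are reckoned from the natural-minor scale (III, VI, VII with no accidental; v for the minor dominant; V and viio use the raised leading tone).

The chord is a dominant seventh chord on B.
A dominant resolves down a perfect fifth: B → E. In G# minor, E is scale degree 6, i.e. VI.

VI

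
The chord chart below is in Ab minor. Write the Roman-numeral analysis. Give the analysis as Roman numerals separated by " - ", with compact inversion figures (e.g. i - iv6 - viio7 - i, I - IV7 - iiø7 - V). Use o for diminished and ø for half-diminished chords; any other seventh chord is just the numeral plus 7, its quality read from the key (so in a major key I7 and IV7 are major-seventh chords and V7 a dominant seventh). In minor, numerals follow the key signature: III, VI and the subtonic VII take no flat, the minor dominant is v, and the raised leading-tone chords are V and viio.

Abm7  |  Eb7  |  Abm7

i7 - V7 - i7

Abm7: root Ab is the tonic; minor seventh chord there is i7.
Eb7 has root Eb, degree 5 in Ab minor, so V7.
Abm7: minor seventh chord on Ab = scale degree 1 → i7.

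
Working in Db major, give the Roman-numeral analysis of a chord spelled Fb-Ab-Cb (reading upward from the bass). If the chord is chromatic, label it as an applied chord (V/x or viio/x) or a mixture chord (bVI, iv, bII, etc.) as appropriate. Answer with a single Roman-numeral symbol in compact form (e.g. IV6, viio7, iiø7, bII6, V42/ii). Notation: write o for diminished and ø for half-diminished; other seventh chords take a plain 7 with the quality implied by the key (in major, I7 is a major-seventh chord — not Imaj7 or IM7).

bIII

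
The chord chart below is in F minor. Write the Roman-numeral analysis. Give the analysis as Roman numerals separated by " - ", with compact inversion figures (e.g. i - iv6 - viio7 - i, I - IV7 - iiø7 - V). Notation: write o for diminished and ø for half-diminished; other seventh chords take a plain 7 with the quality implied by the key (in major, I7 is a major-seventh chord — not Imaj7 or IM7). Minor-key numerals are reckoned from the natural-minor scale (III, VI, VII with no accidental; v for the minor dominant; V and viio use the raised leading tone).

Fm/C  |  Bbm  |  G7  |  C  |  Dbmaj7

i64 - iv - V7/V - V - VI7

Fm/C: minor triad on F = scale degree 1 → i64.
Bbm: root Bb is the subdominant; minor triad there is iv.
G7 is the secondary dominant of V (dominant seventh chord on G): V7/V.
C has root C, degree 5 in F minor, so V.
Dbmaj7: root Db is the submediant; major seventh chord there is VI7.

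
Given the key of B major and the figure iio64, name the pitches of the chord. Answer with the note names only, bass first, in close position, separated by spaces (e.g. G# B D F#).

G C# E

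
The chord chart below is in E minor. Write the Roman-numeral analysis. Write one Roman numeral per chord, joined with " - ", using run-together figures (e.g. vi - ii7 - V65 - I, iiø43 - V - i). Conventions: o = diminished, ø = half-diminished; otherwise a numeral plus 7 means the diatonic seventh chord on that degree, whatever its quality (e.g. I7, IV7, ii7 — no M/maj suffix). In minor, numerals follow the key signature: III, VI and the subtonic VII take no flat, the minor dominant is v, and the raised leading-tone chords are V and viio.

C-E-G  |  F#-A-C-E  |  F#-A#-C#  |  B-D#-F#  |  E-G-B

VI - iiø7 - V/V - V - i

C-E-G: root C is the submediant; major triad there is VI.
F#-A-C-E: root F# is the supertonic; half-diminished seventh chord there is iiø7.
F#-A#-C#: a major triad on F#, the applied dominant of V → V/V.
B-D#-F# has root B, degree 5 in E minor, so V.
E-G-B: minor triad on E = scale degree 1 → i.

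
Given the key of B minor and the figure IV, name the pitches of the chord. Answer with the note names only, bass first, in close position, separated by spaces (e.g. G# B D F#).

IV is the major subdominant, borrowed from the parallel major. In B minor that root is E.
So the chord is E-G#-B.

E G# B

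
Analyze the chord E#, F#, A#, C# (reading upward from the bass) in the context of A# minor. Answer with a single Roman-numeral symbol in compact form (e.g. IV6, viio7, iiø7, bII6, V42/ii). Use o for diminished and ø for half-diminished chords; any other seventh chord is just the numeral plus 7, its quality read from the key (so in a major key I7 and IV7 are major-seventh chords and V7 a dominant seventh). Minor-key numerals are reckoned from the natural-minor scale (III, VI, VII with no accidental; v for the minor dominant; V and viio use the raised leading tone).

VI42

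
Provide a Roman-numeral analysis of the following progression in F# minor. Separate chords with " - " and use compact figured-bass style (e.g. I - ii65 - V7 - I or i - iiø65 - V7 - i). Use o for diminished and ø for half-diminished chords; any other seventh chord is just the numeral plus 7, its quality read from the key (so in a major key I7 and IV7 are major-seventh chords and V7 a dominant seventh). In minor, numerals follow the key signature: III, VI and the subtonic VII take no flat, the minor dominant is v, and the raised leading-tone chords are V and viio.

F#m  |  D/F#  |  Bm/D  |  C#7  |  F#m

F#m: minor triad on F# = scale degree 1 → i.
D/F# has root D, degree 6 in F# minor, so VI6.
Bm/D: minor triad on B = scale degree 4 → iv6.
C#7: root C# is the dominant; dominant seventh chord there is V7.
F#m: root F# is the tonic; minor triad there is i.

i - VI6 - iv6 - V7 - i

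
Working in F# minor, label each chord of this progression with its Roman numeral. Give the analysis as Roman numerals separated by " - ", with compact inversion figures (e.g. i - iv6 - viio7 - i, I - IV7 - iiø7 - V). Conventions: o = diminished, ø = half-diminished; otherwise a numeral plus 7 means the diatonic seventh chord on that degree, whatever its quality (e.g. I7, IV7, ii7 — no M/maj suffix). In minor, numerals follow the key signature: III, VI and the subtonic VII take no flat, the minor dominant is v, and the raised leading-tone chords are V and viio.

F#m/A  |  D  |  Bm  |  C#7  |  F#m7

i6 - VI - iv - V7 - i7

F#m/A: root F# is the tonic; minor triad there is i6.
D: root D is the submediant; major triad there is VI.
Bm: root B is the subdominant; minor triad there is iv.
C#7: root C# is the dominant; dominant seventh chord there is V7.
F#m7: minor seventh chord on F# = scale degree 1 → i7.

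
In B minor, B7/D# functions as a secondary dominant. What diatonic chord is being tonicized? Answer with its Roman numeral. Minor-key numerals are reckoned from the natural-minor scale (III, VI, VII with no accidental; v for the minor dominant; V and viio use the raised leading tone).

iv

The chord is a dominant seventh chord on B.
A dominant resolves down a perfect fifth: B → E. In B minor, E is scale degree 4, i.e. iv.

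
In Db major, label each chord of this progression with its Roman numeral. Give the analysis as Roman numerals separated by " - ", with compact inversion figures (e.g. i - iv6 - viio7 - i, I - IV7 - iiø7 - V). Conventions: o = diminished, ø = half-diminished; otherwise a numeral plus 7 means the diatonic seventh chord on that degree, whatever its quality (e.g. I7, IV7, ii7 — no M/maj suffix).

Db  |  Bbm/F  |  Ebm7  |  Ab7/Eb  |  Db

I - vi64 - ii7 - V43 - I

Db: major triad on Db = scale degree 1 → I.
Bbm/F: minor triad on Bb = scale degree 6 → vi64.
Ebm7: minor seventh chord on Eb = scale degree 2 → ii7.
Ab7/Eb: dominant seventh chord on Ab = scale degree 5 → V43.
Db: root Db is the tonic; major triad there is I.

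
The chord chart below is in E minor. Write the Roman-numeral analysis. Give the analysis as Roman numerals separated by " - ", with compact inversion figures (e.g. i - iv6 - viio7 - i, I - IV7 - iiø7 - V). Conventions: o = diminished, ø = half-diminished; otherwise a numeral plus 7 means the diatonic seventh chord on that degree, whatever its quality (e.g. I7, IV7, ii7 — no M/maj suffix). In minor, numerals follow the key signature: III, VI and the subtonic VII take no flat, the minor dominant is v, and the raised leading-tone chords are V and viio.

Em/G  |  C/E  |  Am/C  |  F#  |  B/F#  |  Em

Em/G: root E is the tonic; minor triad there is i6.
C/E: major triad on C = scale degree 6 → VI6.
Am/C: minor triad on A = scale degree 4 → iv6.
F#: chromatic; F# is V of V, so V/V.
B/F#: major triad on B = scale degree 5 → V64.
Em: root E is the tonic; minor triad there is i.

i6 - VI6 - iv6 - V/V - V64 - i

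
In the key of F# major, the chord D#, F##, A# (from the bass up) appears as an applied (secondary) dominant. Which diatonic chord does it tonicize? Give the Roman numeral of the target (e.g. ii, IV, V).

The chord is a major triad on D#.
A dominant resolves down a perfect fifth: D# → G#. In F# major, G# is scale degree 2, i.e. ii.

ii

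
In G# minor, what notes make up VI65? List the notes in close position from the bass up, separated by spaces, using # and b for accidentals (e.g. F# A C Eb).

The numeral's case and figure indicate a major seventh chord. In G# minor its root, the sixth degree, is E.
That chord is spelled E-G#-B-D#.
With the 65 figure the chord is in first inversion; from the bass G# upward in close position it reads G#-B-D#-E.

G# B D# E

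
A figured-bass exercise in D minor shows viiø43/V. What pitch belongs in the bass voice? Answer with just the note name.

D

The applied chord viiø43/V is rooted on G#: G#-B-D-F#.
The figure 43 means second inversion — the fifth is in the bass.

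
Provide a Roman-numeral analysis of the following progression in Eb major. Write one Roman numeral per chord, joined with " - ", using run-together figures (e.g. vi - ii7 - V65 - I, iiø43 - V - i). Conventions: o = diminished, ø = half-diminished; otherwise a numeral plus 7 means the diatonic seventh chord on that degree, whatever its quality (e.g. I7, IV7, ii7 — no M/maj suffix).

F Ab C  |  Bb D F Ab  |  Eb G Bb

ii - V7 - I

F-Ab-C: root F is the supertonic; minor triad there is ii.
Bb-D-F-Ab: root Bb is the dominant; dominant seventh chord there is V7.
Eb-G-Bb: root Eb is the tonic; major triad there is I.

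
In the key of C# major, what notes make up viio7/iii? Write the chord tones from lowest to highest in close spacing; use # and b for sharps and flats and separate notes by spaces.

The slash marks an applied leading-tone chord: viio of iii. In C# major, iii is E#, so the leading tone to it is D##, a half step below.
Building a fully diminished seventh chord on D## gives D##-F##-A#-C#.

D## F## A# C#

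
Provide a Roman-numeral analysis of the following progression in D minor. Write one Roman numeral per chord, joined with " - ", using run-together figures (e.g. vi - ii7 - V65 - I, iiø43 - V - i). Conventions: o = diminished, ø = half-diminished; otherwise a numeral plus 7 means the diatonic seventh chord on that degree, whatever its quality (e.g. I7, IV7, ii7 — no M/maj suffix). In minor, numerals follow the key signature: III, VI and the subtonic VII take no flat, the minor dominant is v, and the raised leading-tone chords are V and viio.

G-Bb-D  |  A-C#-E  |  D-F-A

iv - V - i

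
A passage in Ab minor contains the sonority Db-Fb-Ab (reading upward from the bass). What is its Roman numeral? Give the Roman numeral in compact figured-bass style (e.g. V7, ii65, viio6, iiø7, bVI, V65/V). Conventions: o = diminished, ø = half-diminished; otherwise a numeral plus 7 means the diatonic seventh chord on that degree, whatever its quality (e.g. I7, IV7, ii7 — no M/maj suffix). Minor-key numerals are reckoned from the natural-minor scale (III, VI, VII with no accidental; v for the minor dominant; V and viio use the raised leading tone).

iv

Stacked in thirds the chord is Db-Fb-Ab: a minor triad on Db.
In Ab minor, Db is the subdominant; the diatonic minor triad there is iv.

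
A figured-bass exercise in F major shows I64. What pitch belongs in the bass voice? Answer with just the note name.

C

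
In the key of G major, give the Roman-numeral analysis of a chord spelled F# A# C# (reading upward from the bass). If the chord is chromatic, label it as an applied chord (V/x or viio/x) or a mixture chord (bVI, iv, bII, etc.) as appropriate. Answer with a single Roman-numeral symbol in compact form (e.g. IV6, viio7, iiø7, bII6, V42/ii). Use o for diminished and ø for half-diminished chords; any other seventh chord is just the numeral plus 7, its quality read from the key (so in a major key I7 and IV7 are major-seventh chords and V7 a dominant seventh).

V/iii

The pitches F#-A#-C# form a major triad rooted on F#.
F# is not a diatonic chord root with this quality in G major, but it lies a perfect fifth above B (iii), so the chord functions as an applied dominant of iii.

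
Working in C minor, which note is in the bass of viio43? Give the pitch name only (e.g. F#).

F

viio in C minor has root B; the chord is B-D-F-Ab.
The figure 43 means second inversion — the fifth is in the bass.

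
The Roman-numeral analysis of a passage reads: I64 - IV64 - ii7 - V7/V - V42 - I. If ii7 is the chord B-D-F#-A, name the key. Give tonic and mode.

The chord Bm7 is a minor seventh chord rooted on B; its label is ii7.
ii7 on B implies B is the supertonic; that puts the tonic at A, and the lowercase numeral fits major mode.

A major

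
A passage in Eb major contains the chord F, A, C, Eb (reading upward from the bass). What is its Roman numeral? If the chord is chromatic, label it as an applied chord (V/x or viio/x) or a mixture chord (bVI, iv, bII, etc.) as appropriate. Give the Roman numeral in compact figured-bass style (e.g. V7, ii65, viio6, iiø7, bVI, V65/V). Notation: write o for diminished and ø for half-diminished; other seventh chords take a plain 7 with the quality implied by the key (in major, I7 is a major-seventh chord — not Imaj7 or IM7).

V7/V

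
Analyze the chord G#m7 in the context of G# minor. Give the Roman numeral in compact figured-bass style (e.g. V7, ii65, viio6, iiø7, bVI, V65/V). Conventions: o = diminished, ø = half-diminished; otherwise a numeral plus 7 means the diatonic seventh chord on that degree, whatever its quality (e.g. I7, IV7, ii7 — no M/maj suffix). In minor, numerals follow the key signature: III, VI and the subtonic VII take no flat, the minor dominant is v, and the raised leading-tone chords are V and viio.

i7

Stacked in thirds the chord is G#-B-D#-F#: a minor seventh chord on G#.
G# is scale degree 1 in G# minor, and a minor seventh chord on that degree is written i7.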